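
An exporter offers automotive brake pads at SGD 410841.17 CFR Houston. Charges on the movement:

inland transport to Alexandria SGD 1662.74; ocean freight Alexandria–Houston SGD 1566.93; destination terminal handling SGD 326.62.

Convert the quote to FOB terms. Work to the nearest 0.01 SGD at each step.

FOB price: SGD 409274.24

Not relevant to the conversion: inland to port — on the seller under both CFR and FOB; already in the CFR price and stays in the FOB price. destination terminal — on the buyer under both terms; not part of either seller's price.
From CFR to FOB, the seller no longer bears: freight.
FOB price = 410841.17 − 1566.93 = 409274.24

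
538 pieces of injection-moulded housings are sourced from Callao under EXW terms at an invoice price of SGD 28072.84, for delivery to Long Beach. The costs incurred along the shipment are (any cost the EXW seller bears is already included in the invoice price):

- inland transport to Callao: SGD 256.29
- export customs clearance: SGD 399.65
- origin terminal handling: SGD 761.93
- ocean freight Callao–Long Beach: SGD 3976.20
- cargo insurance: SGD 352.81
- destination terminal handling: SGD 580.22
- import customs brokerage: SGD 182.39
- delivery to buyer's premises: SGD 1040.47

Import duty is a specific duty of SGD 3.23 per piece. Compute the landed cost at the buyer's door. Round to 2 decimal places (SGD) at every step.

EXW: the seller makes goods available at their premises; the buyer bears all onward costs.
CIF value = EXW price + inland to port + export clearance + origin terminal + freight + insurance = 28072.84 + 256.29 + 399.65 + 761.93 + 3976.20 + 352.81 = 33819.72
Import duty = 538 × 3.23 = 1737.74
Buyer bears: inland to port 256.29 + export clearance 399.65 + origin terminal 761.93 + freight 3976.20 + insurance 352.81 + destination terminal 580.22 + brokerage 182.39 + delivery 1040.47 + duty 1737.74 = 9287.70
Landed cost = invoice 28072.84 + 9287.70 = 37360.54

Total landed cost: SGD 37360.54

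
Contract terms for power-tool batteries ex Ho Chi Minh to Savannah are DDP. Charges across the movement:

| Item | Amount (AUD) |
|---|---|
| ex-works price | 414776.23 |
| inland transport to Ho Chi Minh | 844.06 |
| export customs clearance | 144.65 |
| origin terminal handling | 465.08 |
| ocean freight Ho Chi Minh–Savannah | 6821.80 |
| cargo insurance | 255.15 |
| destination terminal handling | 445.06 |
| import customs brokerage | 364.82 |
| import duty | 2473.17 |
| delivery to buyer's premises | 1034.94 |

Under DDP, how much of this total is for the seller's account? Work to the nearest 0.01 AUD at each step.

Seller's account: AUD 427624.96

DDP: the seller bears all costs including import duty.
Seller's account: goods 414776.23 + inland to port 844.06 + export clearance 144.65 + origin terminal 465.08 + freight 6821.80 + insurance 255.15 + destination terminal 445.06 + brokerage 364.82 + duty 2473.17 + delivery 1034.94 = 427624.96
Buyer's account: 0.00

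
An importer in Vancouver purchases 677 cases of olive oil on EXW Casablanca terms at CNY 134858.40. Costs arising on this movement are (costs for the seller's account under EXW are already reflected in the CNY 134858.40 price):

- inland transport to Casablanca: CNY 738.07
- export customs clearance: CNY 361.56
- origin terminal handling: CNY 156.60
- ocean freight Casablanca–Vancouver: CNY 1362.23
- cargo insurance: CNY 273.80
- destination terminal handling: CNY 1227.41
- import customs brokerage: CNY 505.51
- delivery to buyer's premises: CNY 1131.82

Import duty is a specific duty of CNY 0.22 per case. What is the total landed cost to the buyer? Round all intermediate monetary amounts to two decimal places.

Total landed cost: CNY 140764.34

EXW: the seller makes goods available at their premises; the buyer bears all onward costs.
CIF value = EXW price + inland to port + export clearance + origin terminal + freight + insurance = 134858.40 + 738.07 + 361.56 + 156.60 + 1362.23 + 273.80 = 137750.66
Import duty = 677 × 0.22 = 148.94
Buyer bears: inland to port 738.07 + export clearance 361.56 + origin terminal 156.60 + freight 1362.23 + insurance 273.80 + destination terminal 1227.41 + brokerage 505.51 + delivery 1131.82 + duty 148.94 = 5905.94
Landed cost = invoice 134858.40 + 5905.94 = 140764.34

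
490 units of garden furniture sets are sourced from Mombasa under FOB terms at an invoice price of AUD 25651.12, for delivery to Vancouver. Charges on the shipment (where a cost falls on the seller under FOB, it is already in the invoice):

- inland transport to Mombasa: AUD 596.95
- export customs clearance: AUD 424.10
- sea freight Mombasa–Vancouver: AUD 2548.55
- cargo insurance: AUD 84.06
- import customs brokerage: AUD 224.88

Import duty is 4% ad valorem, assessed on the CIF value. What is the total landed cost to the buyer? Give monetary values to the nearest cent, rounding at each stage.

Total landed cost: AUD 29639.96

FOB: the seller bears costs until goods are on board at the origin port; the buyer bears freight, insurance and all costs thereafter.
Already in the invoice (seller's account under FOB): inland to port, export clearance — exclude.
CIF value = FOB price + freight + insurance = 25651.12 + 2548.55 + 84.06 = 28283.73
Import duty = 28283.73 × 4% = 1131.35
Buyer bears: freight 2548.55 + insurance 84.06 + brokerage 224.88 + duty 1131.35 = 3988.84
Landed cost = invoice 25651.12 + 3988.84 = 29639.96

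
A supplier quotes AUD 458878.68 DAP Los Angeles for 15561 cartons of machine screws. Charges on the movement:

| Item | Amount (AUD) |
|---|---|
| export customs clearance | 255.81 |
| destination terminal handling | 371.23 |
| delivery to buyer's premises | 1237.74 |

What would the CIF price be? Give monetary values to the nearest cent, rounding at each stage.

CIF price: AUD 457269.71

Not relevant to the conversion: export clearance — on the seller under both DAP and CIF; already in the DAP price and stays in the CIF price.
From DAP to CIF, the seller no longer bears: destination terminal, delivery.
CIF price = 458878.68 − 371.23 − 1237.74 = 457269.71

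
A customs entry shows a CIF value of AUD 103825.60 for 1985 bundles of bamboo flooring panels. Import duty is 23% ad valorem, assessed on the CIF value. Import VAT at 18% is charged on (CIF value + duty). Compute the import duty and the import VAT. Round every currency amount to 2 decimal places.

Import duty: AUD 23879.89; import VAT: AUD 22986.99

Import duty = 103825.60 × 23% = 23879.89
VAT base = CIF + duty = 103825.60 + 23879.89 = 127705.49
Import VAT = 127705.49 × 18% = 22986.99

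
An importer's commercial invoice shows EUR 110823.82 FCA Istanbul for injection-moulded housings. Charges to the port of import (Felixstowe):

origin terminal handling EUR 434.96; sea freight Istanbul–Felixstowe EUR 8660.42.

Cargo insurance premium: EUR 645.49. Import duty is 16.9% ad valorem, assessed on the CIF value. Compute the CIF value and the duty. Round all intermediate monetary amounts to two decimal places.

CIF = FCA price + pre-shipment costs + freight + insurance
CIF = 110823.82 + 434.96 + 8660.42 + 645.49 = 120564.69
Import duty = 120564.69 × 16.9% = 20375.43

CIF value: EUR 120564.69; import duty: EUR 20375.43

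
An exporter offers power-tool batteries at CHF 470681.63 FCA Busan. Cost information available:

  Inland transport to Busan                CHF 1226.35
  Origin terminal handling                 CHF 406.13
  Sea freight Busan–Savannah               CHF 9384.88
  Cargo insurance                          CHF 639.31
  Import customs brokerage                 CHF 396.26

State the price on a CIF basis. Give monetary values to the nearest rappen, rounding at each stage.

Not relevant to the conversion: inland to port — on the seller under both FCA and CIF; already in the FCA price and stays in the CIF price. brokerage — on the buyer under both terms; not part of either seller's price.
From FCA to CIF, the seller additionally bears: origin terminal, freight, insurance.
CIF price = 470681.63 + 406.13 + 9384.88 + 639.31 = 481111.95

CIF price: CHF 481111.95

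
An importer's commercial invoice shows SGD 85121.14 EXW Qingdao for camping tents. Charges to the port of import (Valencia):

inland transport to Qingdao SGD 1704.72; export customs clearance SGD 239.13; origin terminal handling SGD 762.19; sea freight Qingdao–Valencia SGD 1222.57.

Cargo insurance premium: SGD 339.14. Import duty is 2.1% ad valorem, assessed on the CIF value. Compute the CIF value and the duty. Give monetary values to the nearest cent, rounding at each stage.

CIF value: SGD 89388.89; import duty: SGD 1877.17

CIF = EXW price + pre-shipment costs + freight + insurance
CIF = 85121.14 + 1704.72 + 239.13 + 762.19 + 1222.57 + 339.14 = 89388.89
Import duty = 89388.89 × 2.1% = 1877.17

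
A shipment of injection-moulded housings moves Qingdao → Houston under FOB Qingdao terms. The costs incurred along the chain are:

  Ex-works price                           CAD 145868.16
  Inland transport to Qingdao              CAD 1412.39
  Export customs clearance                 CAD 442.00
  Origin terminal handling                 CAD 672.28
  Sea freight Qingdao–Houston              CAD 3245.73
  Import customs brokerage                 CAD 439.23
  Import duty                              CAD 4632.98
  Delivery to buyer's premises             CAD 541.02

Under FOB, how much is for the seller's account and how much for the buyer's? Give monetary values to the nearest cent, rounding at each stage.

FOB: the seller bears costs until goods are on board at the origin port; the buyer bears freight, insurance and all costs thereafter.
Seller's account: goods 145868.16 + inland to port 1412.39 + export clearance 442.00 + origin terminal 672.28 = 148394.83
Buyer's account: freight 3245.73 + brokerage 439.23 + duty 4632.98 + delivery 541.02 = 8858.96

Seller: CAD 148394.83; buyer: CAD 8858.96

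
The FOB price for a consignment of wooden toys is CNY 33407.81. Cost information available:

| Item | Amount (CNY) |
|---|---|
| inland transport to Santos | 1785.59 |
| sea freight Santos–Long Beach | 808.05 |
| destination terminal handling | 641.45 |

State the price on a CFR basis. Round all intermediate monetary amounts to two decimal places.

Not relevant to the conversion: inland to port — on the seller under both FOB and CFR; already in the FOB price and stays in the CFR price. destination terminal — on the buyer under both terms; not part of either seller's price.
From FOB to CFR, the seller additionally bears: freight.
CFR price = 33407.81 + 808.05 = 34215.86

CFR price: CNY 34215.86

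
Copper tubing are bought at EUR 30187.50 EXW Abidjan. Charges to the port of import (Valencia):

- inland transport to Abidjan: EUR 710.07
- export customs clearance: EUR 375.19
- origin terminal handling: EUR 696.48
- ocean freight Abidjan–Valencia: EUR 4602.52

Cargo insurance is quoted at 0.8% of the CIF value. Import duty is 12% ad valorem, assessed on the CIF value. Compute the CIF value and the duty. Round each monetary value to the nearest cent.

Let C be the CIF value. C = EXW price + pre-shipment costs + freight + 0.8% × C
C − 0.8% × C = 30187.50 + 710.07 + 375.19 + 696.48 + 4602.52
0.992 × C = 36571.76
C = 36571.76 / 0.992 = 36866.69
Insurance premium = 0.8% × 36866.69 = 294.93
Import duty = 36866.69 × 12% = 4424.00

CIF value: EUR 36866.69; import duty: EUR 4424.00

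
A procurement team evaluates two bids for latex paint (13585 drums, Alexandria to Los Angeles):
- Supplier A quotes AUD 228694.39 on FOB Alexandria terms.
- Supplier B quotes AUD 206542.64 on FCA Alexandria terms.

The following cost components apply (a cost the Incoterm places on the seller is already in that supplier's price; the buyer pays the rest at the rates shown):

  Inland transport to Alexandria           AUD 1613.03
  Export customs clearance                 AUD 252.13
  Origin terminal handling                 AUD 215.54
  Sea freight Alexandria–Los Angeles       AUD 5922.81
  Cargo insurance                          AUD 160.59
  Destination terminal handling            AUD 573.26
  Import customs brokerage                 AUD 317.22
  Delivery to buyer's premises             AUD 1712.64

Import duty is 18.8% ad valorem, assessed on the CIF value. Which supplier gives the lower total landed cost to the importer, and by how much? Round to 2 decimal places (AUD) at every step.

Supplier B is cheaper by AUD 26060.21

Supplier A (FOB):
CIF value = FOB price + freight + insurance = 228694.39 + 5922.81 + 160.59 = 234777.79
Import duty = 234777.79 × 18.8% = 44138.22
Buyer bears (A): 5922.81 + 160.59 + 573.26 + 317.22 + 1712.64 = 8686.52
Landed cost (A) = invoice 228694.39 + 8686.52 + duty 44138.22 = 281519.13
Supplier B (FCA):
CIF value = FCA price + origin terminal + freight + insurance = 206542.64 + 215.54 + 5922.81 + 160.59 = 212841.58
Import duty = 212841.58 × 18.8% = 40014.22
Buyer bears (B): 215.54 + 5922.81 + 160.59 + 573.26 + 317.22 + 1712.64 = 8902.06
Landed cost (B) = invoice 206542.64 + 8902.06 + duty 40014.22 = 255458.92
Difference = |281519.13 − 255458.92| = 26060.21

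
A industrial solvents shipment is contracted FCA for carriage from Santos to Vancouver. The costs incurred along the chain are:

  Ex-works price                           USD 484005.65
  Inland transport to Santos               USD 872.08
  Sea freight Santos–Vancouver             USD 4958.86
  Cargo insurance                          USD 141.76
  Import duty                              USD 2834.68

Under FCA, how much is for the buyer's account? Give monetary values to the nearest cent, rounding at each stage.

FCA: the seller delivers export-cleared goods to the carrier; the buyer bears costs from that point.
Seller's account: goods 484005.65 + inland to port 872.08 = 484877.73
Buyer's account: freight 4958.86 + insurance 141.76 + duty 2834.68 = 7935.30

Buyer's account: USD 7935.30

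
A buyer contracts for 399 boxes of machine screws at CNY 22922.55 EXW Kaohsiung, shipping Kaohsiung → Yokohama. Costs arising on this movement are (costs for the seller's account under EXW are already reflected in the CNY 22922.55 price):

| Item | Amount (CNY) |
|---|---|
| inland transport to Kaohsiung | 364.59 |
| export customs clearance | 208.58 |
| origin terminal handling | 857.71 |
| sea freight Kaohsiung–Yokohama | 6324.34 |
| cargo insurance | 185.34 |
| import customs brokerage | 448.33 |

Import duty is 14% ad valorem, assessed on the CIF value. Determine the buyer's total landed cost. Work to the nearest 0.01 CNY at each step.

Total landed cost: CNY 35632.28

EXW: the seller makes goods available at their premises; the buyer bears all onward costs.
CIF value = EXW price + inland to port + export clearance + origin terminal + freight + insurance = 22922.55 + 364.59 + 208.58 + 857.71 + 6324.34 + 185.34 = 30863.11
Import duty = 30863.11 × 14% = 4320.84
Buyer bears: inland to port 364.59 + export clearance 208.58 + origin terminal 857.71 + freight 6324.34 + insurance 185.34 + brokerage 448.33 + duty 4320.84 = 12709.73
Landed cost = invoice 22922.55 + 12709.73 = 35632.28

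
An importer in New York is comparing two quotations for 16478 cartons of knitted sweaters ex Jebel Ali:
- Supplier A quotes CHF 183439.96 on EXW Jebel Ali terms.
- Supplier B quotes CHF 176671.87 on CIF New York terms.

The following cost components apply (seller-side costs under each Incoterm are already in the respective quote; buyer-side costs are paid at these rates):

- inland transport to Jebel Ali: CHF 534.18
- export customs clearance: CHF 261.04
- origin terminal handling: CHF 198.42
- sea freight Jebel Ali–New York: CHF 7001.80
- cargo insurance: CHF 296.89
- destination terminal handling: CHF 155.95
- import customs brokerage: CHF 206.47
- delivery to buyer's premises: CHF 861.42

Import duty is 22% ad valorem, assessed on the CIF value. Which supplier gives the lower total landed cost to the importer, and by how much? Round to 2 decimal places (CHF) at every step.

Supplier B is cheaper by CHF 18373.71

Supplier A (EXW):
CIF value = EXW price + inland to port + export clearance + origin terminal + freight + insurance = 183439.96 + 534.18 + 261.04 + 198.42 + 7001.80 + 296.89 = 191732.29
Import duty = 191732.29 × 22% = 42181.10
Buyer bears (A): 534.18 + 261.04 + 198.42 + 7001.80 + 296.89 + 155.95 + 206.47 + 861.42 = 9516.17
Landed cost (A) = invoice 183439.96 + 9516.17 + duty 42181.10 = 235137.23
Supplier B (CIF):
The CIF price already equals the CIF value: 176671.87
Import duty = 176671.87 × 22% = 38867.81
Buyer bears (B): 155.95 + 206.47 + 861.42 = 1223.84
Landed cost (B) = invoice 176671.87 + 1223.84 + duty 38867.81 = 216763.52
Difference = |235137.23 − 216763.52| = 18373.71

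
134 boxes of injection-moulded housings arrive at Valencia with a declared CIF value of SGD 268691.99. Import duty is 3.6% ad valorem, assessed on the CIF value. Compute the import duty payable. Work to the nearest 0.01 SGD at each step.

Import duty = 268691.99 × 3.6% = 9672.91

Import duty: SGD 9672.91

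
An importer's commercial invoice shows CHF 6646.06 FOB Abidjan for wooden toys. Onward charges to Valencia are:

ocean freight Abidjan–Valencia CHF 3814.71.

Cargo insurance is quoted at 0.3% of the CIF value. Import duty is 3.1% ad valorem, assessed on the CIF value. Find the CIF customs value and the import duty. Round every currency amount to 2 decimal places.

Let C be the CIF value. C = FOB price + freight + 0.3% × C
C − 0.3% × C = 6646.06 + 3814.71
0.997 × C = 10460.77
C = 10460.77 / 0.997 = 10492.25
Insurance premium = 0.3% × 10492.25 = 31.48
Import duty = 10492.25 × 3.1% = 325.26

CIF value: CHF 10492.25; import duty: CHF 325.26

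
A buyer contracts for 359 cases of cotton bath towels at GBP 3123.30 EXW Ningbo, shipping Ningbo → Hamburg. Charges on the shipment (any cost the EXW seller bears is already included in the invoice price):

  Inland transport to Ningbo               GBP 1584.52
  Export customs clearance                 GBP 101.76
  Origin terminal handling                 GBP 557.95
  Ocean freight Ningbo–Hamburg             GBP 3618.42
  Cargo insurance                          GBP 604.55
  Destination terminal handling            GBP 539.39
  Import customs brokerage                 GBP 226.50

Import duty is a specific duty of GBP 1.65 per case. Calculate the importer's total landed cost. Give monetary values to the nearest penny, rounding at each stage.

Total landed cost: GBP 10948.74

EXW: the seller makes goods available at their premises; the buyer bears all onward costs.
CIF value = EXW price + inland to port + export clearance + origin terminal + freight + insurance = 3123.30 + 1584.52 + 101.76 + 557.95 + 3618.42 + 604.55 = 9590.50
Import duty = 359 × 1.65 = 592.35
Buyer bears: inland to port 1584.52 + export clearance 101.76 + origin terminal 557.95 + freight 3618.42 + insurance 604.55 + destination terminal 539.39 + brokerage 226.50 + duty 592.35 = 7825.44
Landed cost = invoice 3123.30 + 7825.44 = 10948.74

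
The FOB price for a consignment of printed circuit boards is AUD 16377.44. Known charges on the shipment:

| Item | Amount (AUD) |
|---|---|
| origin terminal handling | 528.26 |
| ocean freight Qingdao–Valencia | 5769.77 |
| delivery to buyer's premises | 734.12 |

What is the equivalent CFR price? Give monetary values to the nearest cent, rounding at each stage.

CFR price: AUD 22147.21

Not relevant to the conversion: origin terminal — on the seller under both FOB and CFR; already in the FOB price and stays in the CFR price. delivery — on the buyer under both terms; not part of either seller's price.
From FOB to CFR, the seller additionally bears: freight.
CFR price = 16377.44 + 5769.77 = 22147.21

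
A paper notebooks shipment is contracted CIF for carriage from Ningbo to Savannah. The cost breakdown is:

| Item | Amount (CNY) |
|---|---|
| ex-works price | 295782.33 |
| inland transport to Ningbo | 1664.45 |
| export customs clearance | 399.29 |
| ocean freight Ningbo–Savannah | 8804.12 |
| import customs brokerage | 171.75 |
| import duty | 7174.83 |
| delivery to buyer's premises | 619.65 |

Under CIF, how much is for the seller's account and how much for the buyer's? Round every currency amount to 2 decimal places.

CIF: the seller pays costs through ocean freight and marine insurance to the destination port.
Seller's account: goods 295782.33 + inland to port 1664.45 + export clearance 399.29 + freight 8804.12 = 306650.19
Buyer's account: brokerage 171.75 + duty 7174.83 + delivery 619.65 = 7966.23

Seller: CNY 306650.19; buyer: CNY 7966.23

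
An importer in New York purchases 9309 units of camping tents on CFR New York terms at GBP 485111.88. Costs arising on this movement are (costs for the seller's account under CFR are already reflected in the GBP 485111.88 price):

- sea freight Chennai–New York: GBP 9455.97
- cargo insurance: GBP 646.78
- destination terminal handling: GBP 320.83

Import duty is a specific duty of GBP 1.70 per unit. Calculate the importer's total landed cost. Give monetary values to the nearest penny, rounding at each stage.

Total landed cost: GBP 501904.79

CFR: the seller pays costs through ocean freight to the destination port, but not insurance.
Already in the invoice (seller's account under CFR): freight — exclude.
CIF value = CFR price + insurance = 485111.88 + 646.78 = 485758.66
Import duty = 9309 × 1.70 = 15825.30
Buyer bears: insurance 646.78 + destination terminal 320.83 + duty 15825.30 = 16792.91
Landed cost = invoice 485111.88 + 16792.91 = 501904.79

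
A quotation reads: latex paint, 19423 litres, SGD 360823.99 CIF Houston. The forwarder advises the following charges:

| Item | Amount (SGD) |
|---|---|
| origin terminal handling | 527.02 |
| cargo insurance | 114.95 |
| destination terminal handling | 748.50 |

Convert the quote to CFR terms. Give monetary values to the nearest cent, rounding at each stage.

Not relevant to the conversion: origin terminal — on the seller under both CIF and CFR; already in the CIF price and stays in the CFR price. destination terminal — on the buyer under both terms; not part of either seller's price.
From CIF to CFR, the seller no longer bears: insurance.
CFR price = 360823.99 − 114.95 = 360709.04

CFR price: SGD 360709.04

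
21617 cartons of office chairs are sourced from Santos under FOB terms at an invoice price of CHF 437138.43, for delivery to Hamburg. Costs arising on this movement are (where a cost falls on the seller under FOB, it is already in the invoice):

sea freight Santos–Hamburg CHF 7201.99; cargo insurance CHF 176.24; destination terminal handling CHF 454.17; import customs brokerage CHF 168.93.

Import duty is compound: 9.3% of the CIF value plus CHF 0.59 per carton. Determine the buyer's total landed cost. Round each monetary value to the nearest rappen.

FOB: the seller bears costs until goods are on board at the origin port; the buyer bears freight, insurance and all costs thereafter.
CIF value = FOB price + freight + insurance = 437138.43 + 7201.99 + 176.24 = 444516.66
Ad valorem component: 444516.66 × 9.3% = 41340.05
Specific component: 21617 × 0.59 = 12754.03
Import duty = 41340.05 + 12754.03 = 54094.08
Buyer bears: freight 7201.99 + insurance 176.24 + destination terminal 454.17 + brokerage 168.93 + duty 54094.08 = 62095.41
Landed cost = invoice 437138.43 + 62095.41 = 499233.84

Total landed cost: CHF 499233.84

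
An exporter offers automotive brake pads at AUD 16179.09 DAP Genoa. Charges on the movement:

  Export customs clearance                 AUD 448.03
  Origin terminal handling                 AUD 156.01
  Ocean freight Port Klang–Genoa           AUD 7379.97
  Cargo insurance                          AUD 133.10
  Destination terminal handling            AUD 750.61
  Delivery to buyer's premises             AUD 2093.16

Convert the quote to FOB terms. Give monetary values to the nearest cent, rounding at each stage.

Not relevant to the conversion: origin terminal, export clearance — on the seller under both DAP and FOB; already in the DAP price and stays in the FOB price.
From DAP to FOB, the seller no longer bears: freight, insurance, destination terminal, delivery.
FOB price = 16179.09 − 7379.97 − 133.10 − 750.61 − 2093.16 = 5822.25

FOB price: AUD 5822.25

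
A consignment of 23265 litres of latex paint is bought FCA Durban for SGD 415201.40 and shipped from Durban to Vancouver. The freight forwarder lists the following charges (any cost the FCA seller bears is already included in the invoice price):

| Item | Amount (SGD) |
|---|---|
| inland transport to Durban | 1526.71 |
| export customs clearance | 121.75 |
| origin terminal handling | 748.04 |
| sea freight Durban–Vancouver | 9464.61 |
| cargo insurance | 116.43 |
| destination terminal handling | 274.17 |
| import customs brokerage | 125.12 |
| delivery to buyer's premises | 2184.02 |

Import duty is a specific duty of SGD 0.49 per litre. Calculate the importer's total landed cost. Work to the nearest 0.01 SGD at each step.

Total landed cost: SGD 439513.64

FCA: the seller delivers export-cleared goods to the carrier; the buyer bears costs from that point.
Already in the invoice (seller's account under FCA): inland to port, export clearance — exclude.
CIF value = FCA price + origin terminal + freight + insurance = 415201.40 + 748.04 + 9464.61 + 116.43 = 425530.48
Import duty = 23265 × 0.49 = 11399.85
Buyer bears: origin terminal 748.04 + freight 9464.61 + insurance 116.43 + destination terminal 274.17 + brokerage 125.12 + delivery 2184.02 + duty 11399.85 = 24312.24
Landed cost = invoice 415201.40 + 24312.24 = 439513.64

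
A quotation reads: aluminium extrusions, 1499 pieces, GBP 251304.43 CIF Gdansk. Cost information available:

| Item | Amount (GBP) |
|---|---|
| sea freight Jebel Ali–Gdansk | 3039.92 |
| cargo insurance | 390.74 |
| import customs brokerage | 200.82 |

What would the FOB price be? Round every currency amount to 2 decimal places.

FOB price: GBP 247873.77

Not relevant to the conversion: brokerage — on the buyer under both terms; not part of either seller's price.
From CIF to FOB, the seller no longer bears: freight, insurance.
FOB price = 251304.43 − 3039.92 − 390.74 = 247873.77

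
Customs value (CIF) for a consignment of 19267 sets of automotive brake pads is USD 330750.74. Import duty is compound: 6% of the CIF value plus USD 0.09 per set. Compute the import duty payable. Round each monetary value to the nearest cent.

Import duty: USD 21579.07

Ad valorem component: 330750.74 × 6% = 19845.04
Specific component: 19267 × 0.09 = 1734.03
Import duty = 19845.04 + 1734.03 = 21579.07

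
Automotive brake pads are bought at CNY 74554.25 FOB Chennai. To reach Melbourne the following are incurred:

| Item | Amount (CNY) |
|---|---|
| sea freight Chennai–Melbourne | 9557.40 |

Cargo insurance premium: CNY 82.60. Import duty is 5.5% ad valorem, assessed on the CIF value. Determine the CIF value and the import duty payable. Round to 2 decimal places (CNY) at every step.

CIF value: CNY 84194.25; import duty: CNY 4630.68

CIF = FOB price + freight + insurance
CIF = 74554.25 + 9557.40 + 82.60 = 84194.25
Import duty = 84194.25 × 5.5% = 4630.68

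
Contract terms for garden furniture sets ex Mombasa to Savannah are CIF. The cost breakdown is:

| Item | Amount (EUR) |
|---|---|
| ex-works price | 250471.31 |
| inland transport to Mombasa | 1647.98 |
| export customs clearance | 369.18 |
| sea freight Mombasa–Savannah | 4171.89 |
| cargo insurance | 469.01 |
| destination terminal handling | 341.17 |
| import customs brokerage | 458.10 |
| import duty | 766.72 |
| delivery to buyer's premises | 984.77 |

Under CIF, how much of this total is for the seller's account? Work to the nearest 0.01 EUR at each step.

Seller's account: EUR 257129.37

CIF: the seller pays costs through ocean freight and marine insurance to the destination port.
Seller's account: goods 250471.31 + inland to port 1647.98 + export clearance 369.18 + freight 4171.89 + insurance 469.01 = 257129.37
Buyer's account: destination terminal 341.17 + brokerage 458.10 + duty 766.72 + delivery 984.77 = 2550.76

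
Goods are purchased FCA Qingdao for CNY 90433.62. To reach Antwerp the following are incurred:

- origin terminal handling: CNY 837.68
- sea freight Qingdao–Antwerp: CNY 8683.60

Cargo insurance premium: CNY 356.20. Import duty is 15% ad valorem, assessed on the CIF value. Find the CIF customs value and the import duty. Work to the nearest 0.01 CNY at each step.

CIF = FCA price + pre-shipment costs + freight + insurance
CIF = 90433.62 + 837.68 + 8683.60 + 356.20 = 100311.10
Import duty = 100311.10 × 15% = 15046.67

CIF value: CNY 100311.10; import duty: CNY 15046.67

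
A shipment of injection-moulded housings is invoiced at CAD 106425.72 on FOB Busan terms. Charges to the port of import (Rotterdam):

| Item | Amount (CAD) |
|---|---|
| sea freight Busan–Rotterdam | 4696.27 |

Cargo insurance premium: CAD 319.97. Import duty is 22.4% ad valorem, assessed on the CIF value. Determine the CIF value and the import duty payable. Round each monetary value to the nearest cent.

CIF value: CAD 111441.96; import duty: CAD 24963.00

CIF = FOB price + freight + insurance
CIF = 106425.72 + 4696.27 + 319.97 = 111441.96
Import duty = 111441.96 × 22.4% = 24963.00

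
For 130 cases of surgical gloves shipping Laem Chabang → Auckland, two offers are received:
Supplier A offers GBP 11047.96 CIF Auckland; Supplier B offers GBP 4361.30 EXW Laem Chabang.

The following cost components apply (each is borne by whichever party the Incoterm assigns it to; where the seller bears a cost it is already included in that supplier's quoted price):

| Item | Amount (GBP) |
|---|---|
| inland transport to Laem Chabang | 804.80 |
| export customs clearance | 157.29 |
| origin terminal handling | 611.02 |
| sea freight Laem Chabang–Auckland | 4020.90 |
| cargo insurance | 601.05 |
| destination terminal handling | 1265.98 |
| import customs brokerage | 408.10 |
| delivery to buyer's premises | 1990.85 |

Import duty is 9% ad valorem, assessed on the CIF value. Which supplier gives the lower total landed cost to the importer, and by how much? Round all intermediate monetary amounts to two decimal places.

Supplier A (CIF):
The CIF price already equals the CIF value: 11047.96
Import duty = 11047.96 × 9% = 994.32
Buyer bears (A): 1265.98 + 408.10 + 1990.85 = 3664.93
Landed cost (A) = invoice 11047.96 + 3664.93 + duty 994.32 = 15707.21
Supplier B (EXW):
CIF value = EXW price + inland to port + export clearance + origin terminal + freight + insurance = 4361.30 + 804.80 + 157.29 + 611.02 + 4020.90 + 601.05 = 10556.36
Import duty = 10556.36 × 9% = 950.07
Buyer bears (B): 804.80 + 157.29 + 611.02 + 4020.90 + 601.05 + 1265.98 + 408.10 + 1990.85 = 9859.99
Landed cost (B) = invoice 4361.30 + 9859.99 + duty 950.07 = 15171.36
Difference = |15707.21 − 15171.36| = 535.85

Supplier B is cheaper by GBP 535.85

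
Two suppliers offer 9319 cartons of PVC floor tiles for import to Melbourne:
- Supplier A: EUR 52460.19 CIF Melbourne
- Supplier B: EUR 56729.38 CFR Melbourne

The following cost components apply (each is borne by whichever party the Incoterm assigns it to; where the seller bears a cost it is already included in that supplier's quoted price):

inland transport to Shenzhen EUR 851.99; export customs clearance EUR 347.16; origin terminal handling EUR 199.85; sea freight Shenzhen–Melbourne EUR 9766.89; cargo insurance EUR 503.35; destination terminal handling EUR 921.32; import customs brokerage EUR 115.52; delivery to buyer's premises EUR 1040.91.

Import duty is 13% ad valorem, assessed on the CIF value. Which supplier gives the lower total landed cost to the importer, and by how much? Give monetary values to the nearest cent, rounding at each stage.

Supplier A is cheaper by EUR 5392.97

Supplier A (CIF):
The CIF price already equals the CIF value: 52460.19
Import duty = 52460.19 × 13% = 6819.82
Buyer bears (A): 921.32 + 115.52 + 1040.91 = 2077.75
Landed cost (A) = invoice 52460.19 + 2077.75 + duty 6819.82 = 61357.76
Supplier B (CFR):
CIF value = CFR price + insurance = 56729.38 + 503.35 = 57232.73
Import duty = 57232.73 × 13% = 7440.25
Buyer bears (B): 503.35 + 921.32 + 115.52 + 1040.91 = 2581.10
Landed cost (B) = invoice 56729.38 + 2581.10 + duty 7440.25 = 66750.73
Difference = |61357.76 − 66750.73| = 5392.97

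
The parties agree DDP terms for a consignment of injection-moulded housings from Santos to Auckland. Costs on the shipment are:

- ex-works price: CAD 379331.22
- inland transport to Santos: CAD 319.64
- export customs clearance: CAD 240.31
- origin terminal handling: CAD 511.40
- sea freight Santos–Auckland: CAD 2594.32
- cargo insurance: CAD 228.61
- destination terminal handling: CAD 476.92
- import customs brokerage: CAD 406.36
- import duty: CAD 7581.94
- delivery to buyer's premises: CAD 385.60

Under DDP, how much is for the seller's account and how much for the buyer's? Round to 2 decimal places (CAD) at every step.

Seller: CAD 392076.32; buyer: CAD 0.00

DDP: the seller bears all costs including import duty.
Seller's account: goods 379331.22 + inland to port 319.64 + export clearance 240.31 + origin terminal 511.40 + freight 2594.32 + insurance 228.61 + destination terminal 476.92 + brokerage 406.36 + duty 7581.94 + delivery 385.60 = 392076.32
Buyer's account: 0.00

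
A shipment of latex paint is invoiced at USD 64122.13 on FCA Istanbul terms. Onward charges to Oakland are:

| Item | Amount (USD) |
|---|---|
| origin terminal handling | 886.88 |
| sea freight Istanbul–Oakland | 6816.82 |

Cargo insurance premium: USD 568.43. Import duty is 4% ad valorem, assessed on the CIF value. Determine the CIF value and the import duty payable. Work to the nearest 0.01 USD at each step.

CIF value: USD 72394.26; import duty: USD 2895.77

CIF = FCA price + pre-shipment costs + freight + insurance
CIF = 64122.13 + 886.88 + 6816.82 + 568.43 = 72394.26
Import duty = 72394.26 × 4% = 2895.77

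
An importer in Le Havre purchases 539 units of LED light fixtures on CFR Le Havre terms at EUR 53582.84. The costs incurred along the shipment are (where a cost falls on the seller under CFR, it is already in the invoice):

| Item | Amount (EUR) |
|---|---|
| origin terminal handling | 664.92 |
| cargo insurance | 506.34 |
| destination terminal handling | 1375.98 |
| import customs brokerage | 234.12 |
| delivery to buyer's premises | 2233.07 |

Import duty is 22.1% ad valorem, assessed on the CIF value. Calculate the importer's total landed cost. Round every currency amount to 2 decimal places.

CFR: the seller pays costs through ocean freight to the destination port, but not insurance.
Already in the invoice (seller's account under CFR): origin terminal — exclude.
CIF value = CFR price + insurance = 53582.84 + 506.34 = 54089.18
Import duty = 54089.18 × 22.1% = 11953.71
Buyer bears: insurance 506.34 + destination terminal 1375.98 + brokerage 234.12 + delivery 2233.07 + duty 11953.71 = 16303.22
Landed cost = invoice 53582.84 + 16303.22 = 69886.06

Total landed cost: EUR 69886.06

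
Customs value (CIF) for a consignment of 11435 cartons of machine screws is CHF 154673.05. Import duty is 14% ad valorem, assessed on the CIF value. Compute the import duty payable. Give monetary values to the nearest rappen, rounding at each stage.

Import duty = 154673.05 × 14% = 21654.23

Import duty: CHF 21654.23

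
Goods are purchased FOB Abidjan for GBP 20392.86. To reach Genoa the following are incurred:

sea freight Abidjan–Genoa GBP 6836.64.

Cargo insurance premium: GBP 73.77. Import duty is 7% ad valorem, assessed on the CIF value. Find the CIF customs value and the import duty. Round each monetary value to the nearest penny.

CIF = FOB price + freight + insurance
CIF = 20392.86 + 6836.64 + 73.77 = 27303.27
Import duty = 27303.27 × 7% = 1911.23

CIF value: GBP 27303.27; import duty: GBP 1911.23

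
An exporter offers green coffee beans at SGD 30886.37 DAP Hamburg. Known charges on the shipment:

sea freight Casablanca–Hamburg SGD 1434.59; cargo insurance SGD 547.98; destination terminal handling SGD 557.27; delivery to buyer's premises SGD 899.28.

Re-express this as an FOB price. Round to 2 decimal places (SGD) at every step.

From DAP to FOB, the seller no longer bears: freight, insurance, destination terminal, delivery.
FOB price = 30886.37 − 1434.59 − 547.98 − 557.27 − 899.28 = 27447.25

FOB price: SGD 27447.25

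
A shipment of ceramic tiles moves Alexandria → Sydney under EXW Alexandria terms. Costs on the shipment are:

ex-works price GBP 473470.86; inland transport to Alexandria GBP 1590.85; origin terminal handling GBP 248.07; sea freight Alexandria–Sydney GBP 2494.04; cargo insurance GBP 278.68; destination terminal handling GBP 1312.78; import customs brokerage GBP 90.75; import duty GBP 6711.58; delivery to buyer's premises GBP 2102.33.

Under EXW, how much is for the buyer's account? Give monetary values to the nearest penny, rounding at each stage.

Buyer's account: GBP 14829.08

EXW: the seller makes goods available at their premises; the buyer bears all onward costs.
Seller's account: goods 473470.86 = 473470.86
Buyer's account: inland to port 1590.85 + origin terminal 248.07 + freight 2494.04 + insurance 278.68 + destination terminal 1312.78 + brokerage 90.75 + duty 6711.58 + delivery 2102.33 = 14829.08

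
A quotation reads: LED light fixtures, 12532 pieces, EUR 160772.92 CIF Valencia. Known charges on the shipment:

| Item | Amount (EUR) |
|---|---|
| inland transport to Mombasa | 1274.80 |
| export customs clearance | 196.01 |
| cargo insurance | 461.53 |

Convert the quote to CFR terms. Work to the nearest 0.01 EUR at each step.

Not relevant to the conversion: inland to port, export clearance — on the seller under both CIF and CFR; already in the CIF price and stays in the CFR price.
From CIF to CFR, the seller no longer bears: insurance.
CFR price = 160772.92 − 461.53 = 160311.39

CFR price: EUR 160311.39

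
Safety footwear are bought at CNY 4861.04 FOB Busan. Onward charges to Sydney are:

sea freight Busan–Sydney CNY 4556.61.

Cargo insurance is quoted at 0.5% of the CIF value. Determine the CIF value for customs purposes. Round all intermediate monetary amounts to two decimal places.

Let C be the CIF value. C = FOB price + freight + 0.5% × C
C − 0.5% × C = 4861.04 + 4556.61
0.995 × C = 9417.65
C = 9417.65 / 0.995 = 9464.97
Insurance premium = 0.5% × 9464.97 = 47.32

CIF value: CNY 9464.97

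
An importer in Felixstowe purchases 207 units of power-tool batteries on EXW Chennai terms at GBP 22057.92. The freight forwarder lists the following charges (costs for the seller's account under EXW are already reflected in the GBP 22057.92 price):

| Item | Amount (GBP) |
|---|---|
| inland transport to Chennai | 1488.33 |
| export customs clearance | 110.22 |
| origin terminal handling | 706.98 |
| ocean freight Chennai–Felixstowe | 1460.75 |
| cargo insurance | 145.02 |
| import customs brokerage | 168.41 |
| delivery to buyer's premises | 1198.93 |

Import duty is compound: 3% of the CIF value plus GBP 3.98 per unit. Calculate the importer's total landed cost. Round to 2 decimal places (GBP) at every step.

Total landed cost: GBP 28939.50

EXW: the seller makes goods available at their premises; the buyer bears all onward costs.
CIF value = EXW price + inland to port + export clearance + origin terminal + freight + insurance = 22057.92 + 1488.33 + 110.22 + 706.98 + 1460.75 + 145.02 = 25969.22
Ad valorem component: 25969.22 × 3% = 779.08
Specific component: 207 × 3.98 = 823.86
Import duty = 779.08 + 823.86 = 1602.94
Buyer bears: inland to port 1488.33 + export clearance 110.22 + origin terminal 706.98 + freight 1460.75 + insurance 145.02 + brokerage 168.41 + delivery 1198.93 + duty 1602.94 = 6881.58
Landed cost = invoice 22057.92 + 6881.58 = 28939.50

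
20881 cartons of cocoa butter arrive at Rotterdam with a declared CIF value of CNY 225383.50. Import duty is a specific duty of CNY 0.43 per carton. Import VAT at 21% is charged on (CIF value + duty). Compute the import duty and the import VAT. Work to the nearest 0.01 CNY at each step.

Import duty: CNY 8978.83; import VAT: CNY 49216.09

Import duty = 20881 × 0.43 = 8978.83
VAT base = CIF + duty = 225383.50 + 8978.83 = 234362.33
Import VAT = 234362.33 × 21% = 49216.09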